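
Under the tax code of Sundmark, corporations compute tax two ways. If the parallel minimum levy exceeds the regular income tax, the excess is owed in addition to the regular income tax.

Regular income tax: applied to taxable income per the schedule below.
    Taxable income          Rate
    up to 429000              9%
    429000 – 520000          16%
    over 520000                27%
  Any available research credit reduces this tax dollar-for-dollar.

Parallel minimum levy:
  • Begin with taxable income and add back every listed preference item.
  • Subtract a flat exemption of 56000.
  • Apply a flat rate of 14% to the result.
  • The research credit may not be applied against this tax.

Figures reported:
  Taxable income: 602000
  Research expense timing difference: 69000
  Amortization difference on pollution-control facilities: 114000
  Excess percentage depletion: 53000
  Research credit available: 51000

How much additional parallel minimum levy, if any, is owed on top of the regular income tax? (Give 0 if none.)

85170

Regular income tax:
  429000 × 9% = 38610
  91000 × 16% = 14560
  82000 × 27% = 22140
  → 75310
  Less research credit 51000 → 24310

Parallel minimum levy:
  Adjusted income: 602000 + 69000 + 114000 + 53000 = 838000
  Less exemption 56000 → base 782000
  782000 × 14% = 109480

Excess of parallel minimum levy over regular income tax: 109480 − 24310 = 85170.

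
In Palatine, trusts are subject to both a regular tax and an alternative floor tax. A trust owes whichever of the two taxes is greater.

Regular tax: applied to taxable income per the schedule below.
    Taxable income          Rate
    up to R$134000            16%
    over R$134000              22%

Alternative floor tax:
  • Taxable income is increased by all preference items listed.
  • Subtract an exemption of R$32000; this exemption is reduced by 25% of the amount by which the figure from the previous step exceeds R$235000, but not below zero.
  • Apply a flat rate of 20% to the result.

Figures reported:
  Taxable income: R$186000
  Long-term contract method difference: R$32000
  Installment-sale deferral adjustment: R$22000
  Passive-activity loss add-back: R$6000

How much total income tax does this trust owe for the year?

Alternative floor tax:
  Adjusted income: R$186000 + R$32000 + R$22000 + R$6000 = R$246000
  Exemption: R$32000 − 25% × (R$246000 − R$235000) = R$32000 − R$2750 = R$29250
  Base: R$246000 − R$29250 = R$216750
  R$216750 × 20% = R$43350

Regular tax:
  R$134000 × 16% = R$21440
  R$52000 × 22% = R$11440
  → R$32880

R$43350 > R$32880, so the alternative floor tax is the binding amount.

R$43350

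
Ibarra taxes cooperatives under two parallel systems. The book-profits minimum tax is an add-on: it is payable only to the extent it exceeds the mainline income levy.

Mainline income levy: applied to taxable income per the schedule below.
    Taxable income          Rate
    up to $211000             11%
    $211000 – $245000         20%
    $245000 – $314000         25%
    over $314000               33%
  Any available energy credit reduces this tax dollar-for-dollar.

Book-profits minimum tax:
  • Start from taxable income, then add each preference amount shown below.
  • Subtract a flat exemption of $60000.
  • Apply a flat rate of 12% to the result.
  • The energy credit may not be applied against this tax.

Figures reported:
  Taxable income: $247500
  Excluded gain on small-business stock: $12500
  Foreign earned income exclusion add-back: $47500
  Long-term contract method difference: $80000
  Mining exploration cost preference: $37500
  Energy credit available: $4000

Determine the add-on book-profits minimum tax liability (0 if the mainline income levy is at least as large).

$17165

Book-profits minimum tax:
  Adjusted income: $247500 + $12500 + $47500 + $80000 + $37500 = $425000
  Less exemption $60000 → base $365000
  $365000 × 12% = $43800

Mainline income levy:
  $211000 × 11% = $23210
  $34000 × 20% = $6800
  $2500 × 25% = $625
  → $30635
  Less energy credit $4000 → $26635

Excess of book-profits minimum tax over mainline income levy: $43800 − $26635 = $17165.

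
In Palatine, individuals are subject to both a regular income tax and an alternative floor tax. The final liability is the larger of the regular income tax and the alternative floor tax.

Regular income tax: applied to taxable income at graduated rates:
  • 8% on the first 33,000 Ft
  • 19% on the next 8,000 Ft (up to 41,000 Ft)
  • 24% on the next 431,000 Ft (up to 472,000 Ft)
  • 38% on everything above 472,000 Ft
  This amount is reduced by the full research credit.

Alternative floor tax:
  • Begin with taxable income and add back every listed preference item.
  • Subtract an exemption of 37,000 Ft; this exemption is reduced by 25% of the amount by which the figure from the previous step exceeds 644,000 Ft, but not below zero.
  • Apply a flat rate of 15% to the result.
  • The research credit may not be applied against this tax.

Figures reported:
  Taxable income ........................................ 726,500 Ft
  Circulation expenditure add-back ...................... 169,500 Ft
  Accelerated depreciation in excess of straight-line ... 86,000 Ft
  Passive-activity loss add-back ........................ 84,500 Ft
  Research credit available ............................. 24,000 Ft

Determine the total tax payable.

180,310 Ft

Alternative floor tax:
  Adjusted income: 726,500 Ft + 169,500 Ft + 86,000 Ft + 84,500 Ft = 1,066,500 Ft
  Exemption: 25% × (1,066,500 Ft − 644,000 Ft) = 105,625 Ft ≥ 37,000 Ft, so the exemption is fully phased out
  Base: 1,066,500 Ft − 0 Ft = 1,066,500 Ft
  1,066,500 Ft × 15% = 159,975 Ft

Regular income tax:
  33,000 Ft × 8% = 2,640 Ft
  8,000 Ft × 19% = 1,520 Ft
  431,000 Ft × 24% = 103,440 Ft
  254,500 Ft × 38% = 96,710 Ft
  → 204,310 Ft
  Less research credit 24,000 Ft → 180,310 Ft

180,310 Ft > 159,975 Ft, so the regular income tax governs.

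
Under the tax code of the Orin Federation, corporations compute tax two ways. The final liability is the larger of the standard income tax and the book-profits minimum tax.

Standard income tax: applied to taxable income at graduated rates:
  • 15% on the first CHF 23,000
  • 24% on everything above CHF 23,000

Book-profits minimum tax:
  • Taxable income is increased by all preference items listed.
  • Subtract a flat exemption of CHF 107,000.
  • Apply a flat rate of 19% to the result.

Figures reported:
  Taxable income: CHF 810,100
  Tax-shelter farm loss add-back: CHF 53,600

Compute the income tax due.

CHF 192,354

Book-profits minimum tax:
  Adjusted income: CHF 810,100 + CHF 53,600 = CHF 863,700
  Less exemption CHF 107,000 → base CHF 756,700
  CHF 756,700 × 19% = CHF 143,773

Standard income tax:
  CHF 23,000 × 15% = CHF 3,450
  CHF 787,100 × 24% = CHF 188,904
  → CHF 192,354

CHF 192,354 > CHF 143,773, so the standard income tax governs.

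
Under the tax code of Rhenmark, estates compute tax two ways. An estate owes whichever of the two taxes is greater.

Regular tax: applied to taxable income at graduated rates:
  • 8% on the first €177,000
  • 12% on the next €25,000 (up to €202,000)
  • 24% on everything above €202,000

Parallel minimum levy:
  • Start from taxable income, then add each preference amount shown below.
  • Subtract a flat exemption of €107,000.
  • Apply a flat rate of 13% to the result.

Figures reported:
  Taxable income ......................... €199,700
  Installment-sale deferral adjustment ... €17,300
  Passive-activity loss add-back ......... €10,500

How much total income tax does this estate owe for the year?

Regular tax:
  €177,000 × 8% = €14,160
  €22,700 × 12% = €2,724
  → €16,884

Parallel minimum levy:
  Adjusted income: €199,700 + €17,300 + €10,500 = €227,500
  Less exemption €107,000 → base €120,500
  €120,500 × 13% = €15,665

€16,884 > €15,665, so the regular tax governs.

€16,884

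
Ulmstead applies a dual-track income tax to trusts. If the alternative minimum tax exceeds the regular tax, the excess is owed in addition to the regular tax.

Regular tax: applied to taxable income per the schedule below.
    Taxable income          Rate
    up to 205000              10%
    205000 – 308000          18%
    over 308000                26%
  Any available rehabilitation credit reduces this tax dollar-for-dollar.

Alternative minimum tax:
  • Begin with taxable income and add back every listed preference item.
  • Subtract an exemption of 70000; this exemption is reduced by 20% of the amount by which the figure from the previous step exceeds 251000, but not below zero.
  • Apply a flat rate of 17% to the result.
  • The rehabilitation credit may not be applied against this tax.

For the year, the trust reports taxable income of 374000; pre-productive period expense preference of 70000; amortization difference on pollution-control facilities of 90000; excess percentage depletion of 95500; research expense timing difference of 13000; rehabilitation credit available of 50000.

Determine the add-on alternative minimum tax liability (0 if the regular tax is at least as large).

Alternative minimum tax:
  Adjusted income: 374000 + 70000 + 90000 + 95500 + 13000 = 642500
  Exemption: 20% × (642500 − 251000) = 78300 ≥ 70000, so the exemption is fully phased out
  Base: 642500 − 0 = 642500
  642500 × 17% = 109225

Regular tax:
  205000 × 10% = 20500
  103000 × 18% = 18540
  66000 × 26% = 17160
  → 56200
  Less rehabilitation credit 50000 → 6200

Excess of alternative minimum tax over regular tax: 109225 − 6200 = 103025.

103025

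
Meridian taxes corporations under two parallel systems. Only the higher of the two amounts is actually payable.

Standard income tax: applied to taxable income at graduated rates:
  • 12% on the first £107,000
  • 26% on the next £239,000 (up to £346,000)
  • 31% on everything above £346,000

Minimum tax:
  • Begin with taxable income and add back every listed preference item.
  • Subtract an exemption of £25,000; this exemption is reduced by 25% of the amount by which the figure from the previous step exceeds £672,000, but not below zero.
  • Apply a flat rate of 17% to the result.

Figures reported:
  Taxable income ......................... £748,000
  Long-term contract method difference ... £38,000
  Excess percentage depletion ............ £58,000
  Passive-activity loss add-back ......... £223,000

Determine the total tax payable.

£199,600

Standard income tax:
  £107,000 × 12% = £12,840
  £239,000 × 26% = £62,140
  £402,000 × 31% = £124,620
  → £199,600

Minimum tax:
  Adjusted income: £748,000 + £38,000 + £58,000 + £223,000 = £1,067,000
  Exemption: 25% × (£1,067,000 − £672,000) = £98,750 ≥ £25,000, so the exemption is fully phased out
  Base: £1,067,000 − £0 = £1,067,000
  £1,067,000 × 17% = £181,390

£199,600 > £181,390, so the standard income tax governs.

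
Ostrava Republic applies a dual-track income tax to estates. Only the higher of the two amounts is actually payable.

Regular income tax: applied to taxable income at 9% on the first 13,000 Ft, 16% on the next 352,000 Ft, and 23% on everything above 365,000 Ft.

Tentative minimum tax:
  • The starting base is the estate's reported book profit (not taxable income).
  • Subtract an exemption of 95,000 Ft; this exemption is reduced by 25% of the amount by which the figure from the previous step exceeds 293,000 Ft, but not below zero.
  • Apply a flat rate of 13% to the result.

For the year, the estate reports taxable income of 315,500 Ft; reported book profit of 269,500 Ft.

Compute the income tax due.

Regular income tax:
  13,000 Ft × 9% = 1,170 Ft
  302,500 Ft × 16% = 48,400 Ft
  → 49,570 Ft

Tentative minimum tax:
  Base (reported book profit): 269,500 Ft
  Exemption: 269,500 Ft ≤ 293,000 Ft, so full 95,000 Ft applies
  Base: 269,500 Ft − 95,000 Ft = 174,500 Ft
  174,500 Ft × 13% = 22,685 Ft

49,570 Ft > 22,685 Ft, so the regular income tax governs.

49,570 Ft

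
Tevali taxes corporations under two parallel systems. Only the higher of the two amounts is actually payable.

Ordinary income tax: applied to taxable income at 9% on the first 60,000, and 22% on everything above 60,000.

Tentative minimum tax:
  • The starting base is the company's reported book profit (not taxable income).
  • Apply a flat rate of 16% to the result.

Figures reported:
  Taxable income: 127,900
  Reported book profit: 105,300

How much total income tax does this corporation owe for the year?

20,338

Ordinary income tax:
  60,000 × 9% = 5,400
  67,900 × 22% = 14,938
  → 20,338

Tentative minimum tax:
  Base (reported book profit): 105,300
  105,300 × 16% = 16,848

20,338 > 16,848, so the ordinary income tax governs.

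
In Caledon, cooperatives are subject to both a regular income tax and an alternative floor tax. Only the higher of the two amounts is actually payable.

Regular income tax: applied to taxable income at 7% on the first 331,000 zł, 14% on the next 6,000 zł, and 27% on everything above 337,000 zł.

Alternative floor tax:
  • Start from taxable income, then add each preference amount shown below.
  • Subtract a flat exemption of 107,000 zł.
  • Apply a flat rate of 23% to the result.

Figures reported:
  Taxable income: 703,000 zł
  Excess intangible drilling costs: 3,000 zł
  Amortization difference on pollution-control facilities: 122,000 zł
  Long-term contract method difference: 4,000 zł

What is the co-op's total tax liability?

Regular income tax:
  331,000 zł × 7% = 23,170 zł
  6,000 zł × 14% = 840 zł
  366,000 zł × 27% = 98,820 zł
  → 122,830 zł

Alternative floor tax:
  Adjusted income: 703,000 zł + 3,000 zł + 122,000 zł + 4,000 zł = 832,000 zł
  Less exemption 107,000 zł → base 725,000 zł
  725,000 zł × 23% = 166,750 zł

166,750 zł > 122,830 zł, so the alternative floor tax is the binding amount.

166,750 zł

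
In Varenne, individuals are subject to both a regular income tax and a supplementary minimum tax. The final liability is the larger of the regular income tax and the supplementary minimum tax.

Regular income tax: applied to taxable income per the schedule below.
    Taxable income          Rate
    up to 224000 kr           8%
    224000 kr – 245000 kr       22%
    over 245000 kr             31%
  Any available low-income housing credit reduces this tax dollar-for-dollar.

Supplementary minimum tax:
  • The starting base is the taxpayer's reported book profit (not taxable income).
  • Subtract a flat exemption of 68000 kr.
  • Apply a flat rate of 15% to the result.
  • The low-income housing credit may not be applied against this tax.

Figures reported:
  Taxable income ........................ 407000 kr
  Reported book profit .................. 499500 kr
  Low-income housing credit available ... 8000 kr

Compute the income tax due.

Supplementary minimum tax:
  Base (reported book profit): 499500 kr
  Less exemption 68000 kr → base 431500 kr
  431500 kr × 15% = 64725 kr

Regular income tax:
  224000 kr × 8% = 17920 kr
  21000 kr × 22% = 4620 kr
  162000 kr × 31% = 50220 kr
  → 72760 kr
  Less low-income housing credit 8000 kr → 64760 kr

64760 kr > 64725 kr, so the regular income tax governs.

64760 kr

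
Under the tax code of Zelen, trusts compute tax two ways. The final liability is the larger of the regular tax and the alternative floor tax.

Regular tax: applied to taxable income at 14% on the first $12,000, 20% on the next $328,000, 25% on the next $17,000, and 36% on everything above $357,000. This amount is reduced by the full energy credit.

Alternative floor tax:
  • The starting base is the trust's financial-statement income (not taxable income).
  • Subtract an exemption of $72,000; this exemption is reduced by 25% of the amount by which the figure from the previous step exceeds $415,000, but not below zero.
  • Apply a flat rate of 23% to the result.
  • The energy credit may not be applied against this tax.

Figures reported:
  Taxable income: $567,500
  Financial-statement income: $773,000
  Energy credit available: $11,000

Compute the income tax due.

Alternative floor tax:
  Base (financial-statement income): $773,000
  Exemption: 25% × ($773,000 − $415,000) = $89,500 ≥ $72,000, so the exemption is fully phased out
  Base: $773,000 − $0 = $773,000
  $773,000 × 23% = $177,790

Regular tax:
  $12,000 × 14% = $1,680
  $328,000 × 20% = $65,600
  $17,000 × 25% = $4,250
  $210,500 × 36% = $75,780
  → $147,310
  Less energy credit $11,000 → $136,310

$177,790 > $136,310, so the alternative floor tax is the binding amount.

$177,790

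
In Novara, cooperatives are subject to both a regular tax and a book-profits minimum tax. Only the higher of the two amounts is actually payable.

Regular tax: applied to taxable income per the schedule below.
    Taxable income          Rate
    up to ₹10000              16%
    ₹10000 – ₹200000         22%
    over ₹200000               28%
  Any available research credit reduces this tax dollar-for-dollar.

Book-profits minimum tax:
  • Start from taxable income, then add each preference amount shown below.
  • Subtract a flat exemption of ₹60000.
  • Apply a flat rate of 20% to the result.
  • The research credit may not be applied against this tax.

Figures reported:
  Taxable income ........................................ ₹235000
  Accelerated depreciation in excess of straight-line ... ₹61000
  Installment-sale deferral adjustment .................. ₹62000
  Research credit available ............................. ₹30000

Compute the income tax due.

Book-profits minimum tax:
  Adjusted income: ₹235000 + ₹61000 + ₹62000 = ₹358000
  Less exemption ₹60000 → base ₹298000
  ₹298000 × 20% = ₹59600

Regular tax:
  ₹10000 × 16% = ₹1600
  ₹190000 × 22% = ₹41800
  ₹35000 × 28% = ₹9800
  → ₹53200
  Less research credit ₹30000 → ₹23200

₹59600 > ₹23200, so the book-profits minimum tax is the binding amount.

₹59600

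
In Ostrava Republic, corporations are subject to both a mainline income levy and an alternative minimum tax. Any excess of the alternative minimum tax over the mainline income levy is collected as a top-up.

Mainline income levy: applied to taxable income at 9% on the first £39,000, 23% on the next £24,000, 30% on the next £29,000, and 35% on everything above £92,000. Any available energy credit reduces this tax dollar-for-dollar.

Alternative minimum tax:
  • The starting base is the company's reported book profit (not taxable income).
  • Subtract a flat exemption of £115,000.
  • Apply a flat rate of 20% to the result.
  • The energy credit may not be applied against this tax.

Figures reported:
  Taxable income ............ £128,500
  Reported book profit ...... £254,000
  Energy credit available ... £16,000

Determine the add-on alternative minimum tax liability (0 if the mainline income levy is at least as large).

Mainline income levy:
  £39,000 × 9% = £3,510
  £24,000 × 23% = £5,520
  £29,000 × 30% = £8,700
  £36,500 × 35% = £12,775
  → £30,505
  Less energy credit £16,000 → £14,505

Alternative minimum tax:
  Base (reported book profit): £254,000
  Less exemption £115,000 → base £139,000
  £139,000 × 20% = £27,800

Excess of alternative minimum tax over mainline income levy: £27,800 − £14,505 = £13,295.

£13,295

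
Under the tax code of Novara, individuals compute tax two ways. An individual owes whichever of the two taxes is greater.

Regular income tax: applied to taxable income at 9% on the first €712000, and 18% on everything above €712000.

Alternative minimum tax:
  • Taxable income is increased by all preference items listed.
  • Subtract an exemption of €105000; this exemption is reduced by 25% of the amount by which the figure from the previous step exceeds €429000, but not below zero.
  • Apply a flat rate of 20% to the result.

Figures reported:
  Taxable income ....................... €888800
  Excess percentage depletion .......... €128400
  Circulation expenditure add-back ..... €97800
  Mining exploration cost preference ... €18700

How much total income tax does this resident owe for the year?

€226740

Regular income tax:
  €712000 × 9% = €64080
  €176800 × 18% = €31824
  → €95904

Alternative minimum tax:
  Adjusted income: €888800 + €128400 + €97800 + €18700 = €1133700
  Exemption: 25% × (€1133700 − €429000) = €176175 ≥ €105000, so the exemption is fully phased out
  Base: €1133700 − €0 = €1133700
  €1133700 × 20% = €226740

€226740 > €95904, so the alternative minimum tax is the binding amount.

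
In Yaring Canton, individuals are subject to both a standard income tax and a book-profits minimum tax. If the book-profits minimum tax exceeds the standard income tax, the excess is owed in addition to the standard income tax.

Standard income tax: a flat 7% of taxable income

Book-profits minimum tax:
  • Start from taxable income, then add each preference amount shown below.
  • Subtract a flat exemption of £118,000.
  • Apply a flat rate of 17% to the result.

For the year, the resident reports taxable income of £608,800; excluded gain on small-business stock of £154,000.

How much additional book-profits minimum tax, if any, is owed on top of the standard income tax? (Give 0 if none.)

Standard income tax:
  £608,800 × 7% = £42,616

Book-profits minimum tax:
  Adjusted income: £608,800 + £154,000 = £762,800
  Less exemption £118,000 → base £644,800
  £644,800 × 17% = £109,616

Excess of book-profits minimum tax over standard income tax: £109,616 − £42,616 = £67,000.

£67,000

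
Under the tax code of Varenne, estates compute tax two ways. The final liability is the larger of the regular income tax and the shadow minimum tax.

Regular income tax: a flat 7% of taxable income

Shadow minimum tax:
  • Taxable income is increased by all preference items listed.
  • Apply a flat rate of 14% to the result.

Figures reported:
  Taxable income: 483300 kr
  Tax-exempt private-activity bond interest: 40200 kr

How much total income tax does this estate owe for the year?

Shadow minimum tax:
  Adjusted income: 483300 kr + 40200 kr = 523500 kr
  523500 kr × 14% = 73290 kr

Regular income tax:
  483300 kr × 7% = 33831 kr

73290 kr > 33831 kr, so the shadow minimum tax is the binding amount.

73290 kr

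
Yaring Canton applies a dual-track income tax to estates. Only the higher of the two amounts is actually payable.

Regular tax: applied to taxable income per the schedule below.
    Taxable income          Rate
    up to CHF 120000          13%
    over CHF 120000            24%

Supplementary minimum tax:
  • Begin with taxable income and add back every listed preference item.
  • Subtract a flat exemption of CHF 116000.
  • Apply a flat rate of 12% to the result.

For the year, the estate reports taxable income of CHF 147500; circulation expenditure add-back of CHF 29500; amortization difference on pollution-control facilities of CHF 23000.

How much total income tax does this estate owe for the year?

Regular tax:
  CHF 120000 × 13% = CHF 15600
  CHF 27500 × 24% = CHF 6600
  → CHF 22200

Supplementary minimum tax:
  Adjusted income: CHF 147500 + CHF 29500 + CHF 23000 = CHF 200000
  Less exemption CHF 116000 → base CHF 84000
  CHF 84000 × 12% = CHF 10080

CHF 22200 > CHF 10080, so the regular tax governs.

CHF 22200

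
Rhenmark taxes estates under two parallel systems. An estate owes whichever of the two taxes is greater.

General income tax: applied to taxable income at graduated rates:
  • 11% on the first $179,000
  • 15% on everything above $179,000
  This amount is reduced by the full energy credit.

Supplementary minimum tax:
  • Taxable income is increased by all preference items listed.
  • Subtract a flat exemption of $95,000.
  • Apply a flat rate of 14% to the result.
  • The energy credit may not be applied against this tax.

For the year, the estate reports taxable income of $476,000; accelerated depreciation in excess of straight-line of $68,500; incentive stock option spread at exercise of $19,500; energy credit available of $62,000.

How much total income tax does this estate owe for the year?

$65,660

General income tax:
  $179,000 × 11% = $19,690
  $297,000 × 15% = $44,550
  → $64,240
  Less energy credit $62,000 → $2,240

Supplementary minimum tax:
  Adjusted income: $476,000 + $68,500 + $19,500 = $564,000
  Less exemption $95,000 → base $469,000
  $469,000 × 14% = $65,660

$65,660 > $2,240, so the supplementary minimum tax is the binding amount.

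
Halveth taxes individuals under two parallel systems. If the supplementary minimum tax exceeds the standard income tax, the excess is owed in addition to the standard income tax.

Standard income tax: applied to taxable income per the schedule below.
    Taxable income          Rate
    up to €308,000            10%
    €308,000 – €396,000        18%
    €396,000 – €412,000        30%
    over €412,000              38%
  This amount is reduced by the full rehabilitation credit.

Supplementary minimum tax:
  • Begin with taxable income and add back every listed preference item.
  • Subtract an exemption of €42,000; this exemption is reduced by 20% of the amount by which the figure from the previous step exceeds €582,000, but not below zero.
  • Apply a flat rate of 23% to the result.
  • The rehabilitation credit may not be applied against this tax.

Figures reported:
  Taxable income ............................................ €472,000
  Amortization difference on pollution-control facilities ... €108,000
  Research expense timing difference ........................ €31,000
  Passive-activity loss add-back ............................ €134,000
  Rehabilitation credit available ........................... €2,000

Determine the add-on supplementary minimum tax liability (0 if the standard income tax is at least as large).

Standard income tax:
  €308,000 × 10% = €30,800
  €88,000 × 18% = €15,840
  €16,000 × 30% = €4,800
  €60,000 × 38% = €22,800
  → €74,240
  Less rehabilitation credit €2,000 → €72,240

Supplementary minimum tax:
  Adjusted income: €472,000 + €108,000 + €31,000 + €134,000 = €745,000
  Exemption: €42,000 − 20% × (€745,000 − €582,000) = €42,000 − €32,600 = €9,400
  Base: €745,000 − €9,400 = €735,600
  €735,600 × 23% = €169,188

Excess of supplementary minimum tax over standard income tax: €169,188 − €72,240 = €96,948.

€96,948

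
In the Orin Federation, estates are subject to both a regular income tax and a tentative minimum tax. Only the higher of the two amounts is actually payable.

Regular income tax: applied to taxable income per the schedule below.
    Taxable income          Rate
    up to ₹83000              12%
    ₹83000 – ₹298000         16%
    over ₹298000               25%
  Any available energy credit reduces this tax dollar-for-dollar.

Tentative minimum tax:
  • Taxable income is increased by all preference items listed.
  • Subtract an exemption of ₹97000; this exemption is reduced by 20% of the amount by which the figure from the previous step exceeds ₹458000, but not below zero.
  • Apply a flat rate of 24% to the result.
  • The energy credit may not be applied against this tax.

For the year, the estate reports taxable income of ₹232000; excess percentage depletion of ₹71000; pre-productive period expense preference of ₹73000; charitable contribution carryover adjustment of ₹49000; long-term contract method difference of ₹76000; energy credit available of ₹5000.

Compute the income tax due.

₹99024

Tentative minimum tax:
  Adjusted income: ₹232000 + ₹71000 + ₹73000 + ₹49000 + ₹76000 = ₹501000
  Exemption: ₹97000 − 20% × (₹501000 − ₹458000) = ₹97000 − ₹8600 = ₹88400
  Base: ₹501000 − ₹88400 = ₹412600
  ₹412600 × 24% = ₹99024

Regular income tax:
  ₹83000 × 12% = ₹9960
  ₹149000 × 16% = ₹23840
  → ₹33800
  Less energy credit ₹5000 → ₹28800

₹99024 > ₹28800, so the tentative minimum tax is the binding amount.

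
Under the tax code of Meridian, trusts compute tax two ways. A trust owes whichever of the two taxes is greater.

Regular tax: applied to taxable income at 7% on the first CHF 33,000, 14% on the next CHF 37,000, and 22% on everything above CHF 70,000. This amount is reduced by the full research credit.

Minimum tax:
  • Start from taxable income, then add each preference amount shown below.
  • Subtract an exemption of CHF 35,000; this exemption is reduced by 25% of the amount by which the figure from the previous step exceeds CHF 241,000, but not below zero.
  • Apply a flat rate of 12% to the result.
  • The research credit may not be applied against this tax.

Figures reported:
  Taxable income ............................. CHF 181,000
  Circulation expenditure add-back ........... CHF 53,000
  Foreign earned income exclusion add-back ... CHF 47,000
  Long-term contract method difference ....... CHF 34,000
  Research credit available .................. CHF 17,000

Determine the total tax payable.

CHF 35,820

Minimum tax:
  Adjusted income: CHF 181,000 + CHF 53,000 + CHF 47,000 + CHF 34,000 = CHF 315,000
  Exemption: CHF 35,000 − 25% × (CHF 315,000 − CHF 241,000) = CHF 35,000 − CHF 18,500 = CHF 16,500
  Base: CHF 315,000 − CHF 16,500 = CHF 298,500
  CHF 298,500 × 12% = CHF 35,820

Regular tax:
  CHF 33,000 × 7% = CHF 2,310
  CHF 37,000 × 14% = CHF 5,180
  CHF 111,000 × 22% = CHF 24,420
  → CHF 31,910
  Less research credit CHF 17,000 → CHF 14,910

CHF 35,820 > CHF 14,910, so the minimum tax is the binding amount.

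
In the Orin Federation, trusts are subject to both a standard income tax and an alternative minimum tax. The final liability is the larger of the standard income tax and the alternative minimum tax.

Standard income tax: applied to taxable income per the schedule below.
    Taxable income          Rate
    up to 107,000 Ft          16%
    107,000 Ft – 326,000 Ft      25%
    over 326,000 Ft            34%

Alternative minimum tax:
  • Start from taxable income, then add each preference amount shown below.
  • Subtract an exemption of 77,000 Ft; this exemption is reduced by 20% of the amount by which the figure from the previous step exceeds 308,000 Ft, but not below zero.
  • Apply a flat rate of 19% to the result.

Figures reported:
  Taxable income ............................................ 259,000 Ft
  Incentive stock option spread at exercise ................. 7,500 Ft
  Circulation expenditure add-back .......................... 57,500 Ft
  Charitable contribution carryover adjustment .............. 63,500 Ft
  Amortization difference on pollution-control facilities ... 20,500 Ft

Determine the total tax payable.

66,690 Ft

Alternative minimum tax:
  Adjusted income: 259,000 Ft + 7,500 Ft + 57,500 Ft + 63,500 Ft + 20,500 Ft = 408,000 Ft
  Exemption: 77,000 Ft − 20% × (408,000 Ft − 308,000 Ft) = 77,000 Ft − 20,000 Ft = 57,000 Ft
  Base: 408,000 Ft − 57,000 Ft = 351,000 Ft
  351,000 Ft × 19% = 66,690 Ft

Standard income tax:
  107,000 Ft × 16% = 17,120 Ft
  152,000 Ft × 25% = 38,000 Ft
  → 55,120 Ft

66,690 Ft > 55,120 Ft, so the alternative minimum tax is the binding amount.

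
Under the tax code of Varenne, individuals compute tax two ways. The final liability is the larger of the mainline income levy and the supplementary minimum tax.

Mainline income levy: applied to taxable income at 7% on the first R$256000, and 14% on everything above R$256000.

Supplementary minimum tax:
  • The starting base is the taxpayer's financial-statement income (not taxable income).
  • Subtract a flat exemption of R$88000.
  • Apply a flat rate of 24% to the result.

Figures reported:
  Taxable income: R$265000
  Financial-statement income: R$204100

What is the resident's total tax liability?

Mainline income levy:
  R$256000 × 7% = R$17920
  R$9000 × 14% = R$1260
  → R$19180

Supplementary minimum tax:
  Base (financial-statement income): R$204100
  Less exemption R$88000 → base R$116100
  R$116100 × 24% = R$27864

R$27864 > R$19180, so the supplementary minimum tax is the binding amount.

R$27864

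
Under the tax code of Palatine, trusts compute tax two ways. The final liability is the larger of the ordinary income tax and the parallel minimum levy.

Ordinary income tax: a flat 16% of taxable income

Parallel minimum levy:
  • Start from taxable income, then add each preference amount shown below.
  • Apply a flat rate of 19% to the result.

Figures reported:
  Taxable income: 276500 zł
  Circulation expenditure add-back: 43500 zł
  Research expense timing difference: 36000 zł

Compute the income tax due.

Parallel minimum levy:
  Adjusted income: 276500 zł + 43500 zł + 36000 zł = 356000 zł
  356000 zł × 19% = 67640 zł

Ordinary income tax:
  276500 zł × 16% = 44240 zł

67640 zł > 44240 zł, so the parallel minimum levy is the binding amount.

67640 zł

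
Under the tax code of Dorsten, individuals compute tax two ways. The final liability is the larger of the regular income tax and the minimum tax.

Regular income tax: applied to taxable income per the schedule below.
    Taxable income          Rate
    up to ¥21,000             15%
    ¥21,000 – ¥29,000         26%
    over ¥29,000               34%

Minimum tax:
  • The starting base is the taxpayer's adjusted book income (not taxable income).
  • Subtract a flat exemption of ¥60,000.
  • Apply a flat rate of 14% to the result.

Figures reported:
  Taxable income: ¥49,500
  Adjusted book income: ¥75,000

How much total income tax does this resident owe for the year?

Minimum tax:
  Base (adjusted book income): ¥75,000
  Less exemption ¥60,000 → base ¥15,000
  ¥15,000 × 14% = ¥2,100

Regular income tax:
  ¥21,000 × 15% = ¥3,150
  ¥8,000 × 26% = ¥2,080
  ¥20,500 × 34% = ¥6,970
  → ¥12,200

¥12,200 > ¥2,100, so the regular income tax governs.

¥12,200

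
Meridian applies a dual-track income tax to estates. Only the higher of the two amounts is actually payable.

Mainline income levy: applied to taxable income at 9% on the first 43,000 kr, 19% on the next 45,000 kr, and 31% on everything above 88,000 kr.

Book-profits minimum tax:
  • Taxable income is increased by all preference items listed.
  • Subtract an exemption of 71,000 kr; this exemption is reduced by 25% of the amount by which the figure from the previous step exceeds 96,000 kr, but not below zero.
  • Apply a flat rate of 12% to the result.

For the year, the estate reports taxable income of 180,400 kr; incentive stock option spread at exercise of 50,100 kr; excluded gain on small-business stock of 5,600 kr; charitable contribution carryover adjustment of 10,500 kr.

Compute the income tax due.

41,064 kr

Mainline income levy:
  43,000 kr × 9% = 3,870 kr
  45,000 kr × 19% = 8,550 kr
  92,400 kr × 31% = 28,644 kr
  → 41,064 kr

Book-profits minimum tax:
  Adjusted income: 180,400 kr + 50,100 kr + 5,600 kr + 10,500 kr = 246,600 kr
  Exemption: 71,000 kr − 25% × (246,600 kr − 96,000 kr) = 71,000 kr − 37,650 kr = 33,350 kr
  Base: 246,600 kr − 33,350 kr = 213,250 kr
  213,250 kr × 12% = 25,590 kr

41,064 kr > 25,590 kr, so the mainline income levy governs.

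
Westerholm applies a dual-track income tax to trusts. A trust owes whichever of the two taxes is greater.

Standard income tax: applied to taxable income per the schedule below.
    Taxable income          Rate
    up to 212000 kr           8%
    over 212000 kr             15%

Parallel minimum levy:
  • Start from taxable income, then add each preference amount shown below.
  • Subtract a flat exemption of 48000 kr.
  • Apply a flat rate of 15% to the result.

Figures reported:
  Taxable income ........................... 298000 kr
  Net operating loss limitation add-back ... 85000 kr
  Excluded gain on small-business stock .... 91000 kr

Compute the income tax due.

63900 kr

Standard income tax:
  212000 kr × 8% = 16960 kr
  86000 kr × 15% = 12900 kr
  → 29860 kr

Parallel minimum levy:
  Adjusted income: 298000 kr + 85000 kr + 91000 kr = 474000 kr
  Less exemption 48000 kr → base 426000 kr
  426000 kr × 15% = 63900 kr

63900 kr > 29860 kr, so the parallel minimum levy is the binding amount.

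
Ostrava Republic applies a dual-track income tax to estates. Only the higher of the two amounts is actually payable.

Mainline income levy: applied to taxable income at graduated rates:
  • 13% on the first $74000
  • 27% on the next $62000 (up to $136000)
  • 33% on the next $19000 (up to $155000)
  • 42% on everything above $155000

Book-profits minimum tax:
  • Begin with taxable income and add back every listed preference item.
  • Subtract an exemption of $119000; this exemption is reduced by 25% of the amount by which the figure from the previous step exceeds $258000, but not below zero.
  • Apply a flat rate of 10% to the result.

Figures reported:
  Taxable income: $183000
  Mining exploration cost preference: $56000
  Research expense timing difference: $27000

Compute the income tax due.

$44390

Mainline income levy:
  $74000 × 13% = $9620
  $62000 × 27% = $16740
  $19000 × 33% = $6270
  $28000 × 42% = $11760
  → $44390

Book-profits minimum tax:
  Adjusted income: $183000 + $56000 + $27000 = $266000
  Exemption: $119000 − 25% × ($266000 − $258000) = $119000 − $2000 = $117000
  Base: $266000 − $117000 = $149000
  $149000 × 10% = $14900

$44390 > $14900, so the mainline income levy governs.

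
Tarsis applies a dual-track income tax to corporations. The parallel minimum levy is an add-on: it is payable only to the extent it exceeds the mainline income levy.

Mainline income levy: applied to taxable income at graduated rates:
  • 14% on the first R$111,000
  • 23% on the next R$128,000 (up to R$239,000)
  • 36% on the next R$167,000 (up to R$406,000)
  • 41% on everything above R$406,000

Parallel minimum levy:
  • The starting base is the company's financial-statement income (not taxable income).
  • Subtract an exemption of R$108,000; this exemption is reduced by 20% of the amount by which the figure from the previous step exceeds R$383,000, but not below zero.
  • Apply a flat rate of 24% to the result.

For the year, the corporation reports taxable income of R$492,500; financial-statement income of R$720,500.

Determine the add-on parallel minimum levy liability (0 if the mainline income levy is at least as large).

Parallel minimum levy:
  Base (financial-statement income): R$720,500
  Exemption: R$108,000 − 20% × (R$720,500 − R$383,000) = R$108,000 − R$67,500 = R$40,500
  Base: R$720,500 − R$40,500 = R$680,000
  R$680,000 × 24% = R$163,200

Mainline income levy:
  R$111,000 × 14% = R$15,540
  R$128,000 × 23% = R$29,440
  R$167,000 × 36% = R$60,120
  R$86,500 × 41% = R$35,465
  → R$140,565

Excess of parallel minimum levy over mainline income levy: R$163,200 − R$140,565 = R$22,635.

R$22,635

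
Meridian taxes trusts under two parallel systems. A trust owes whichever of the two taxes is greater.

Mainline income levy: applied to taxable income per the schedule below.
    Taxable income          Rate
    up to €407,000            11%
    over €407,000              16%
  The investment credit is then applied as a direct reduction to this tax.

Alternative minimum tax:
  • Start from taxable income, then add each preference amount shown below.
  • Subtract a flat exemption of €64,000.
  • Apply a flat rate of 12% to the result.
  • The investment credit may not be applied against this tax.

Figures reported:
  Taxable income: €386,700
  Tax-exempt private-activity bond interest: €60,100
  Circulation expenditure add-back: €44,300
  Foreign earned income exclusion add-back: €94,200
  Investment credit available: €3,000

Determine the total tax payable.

€62,556

Alternative minimum tax:
  Adjusted income: €386,700 + €60,100 + €44,300 + €94,200 = €585,300
  Less exemption €64,000 → base €521,300
  €521,300 × 12% = €62,556

Mainline income levy:
  €386,700 × 11% = €42,537
  Less investment credit €3,000 → €39,537

€62,556 > €39,537, so the alternative minimum tax is the binding amount.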